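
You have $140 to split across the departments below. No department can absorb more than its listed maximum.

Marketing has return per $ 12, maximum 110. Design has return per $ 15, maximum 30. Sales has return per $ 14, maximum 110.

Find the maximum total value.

1990

Order the departments by return per $: Design 15 > Sales 14 > Marketing 12.
Design: +30 to 30 (cap) — 110 left.
Give Sales 110 to hit its cap of 110 — 0 left.
Total = 15×30 + 14×110 = 1990.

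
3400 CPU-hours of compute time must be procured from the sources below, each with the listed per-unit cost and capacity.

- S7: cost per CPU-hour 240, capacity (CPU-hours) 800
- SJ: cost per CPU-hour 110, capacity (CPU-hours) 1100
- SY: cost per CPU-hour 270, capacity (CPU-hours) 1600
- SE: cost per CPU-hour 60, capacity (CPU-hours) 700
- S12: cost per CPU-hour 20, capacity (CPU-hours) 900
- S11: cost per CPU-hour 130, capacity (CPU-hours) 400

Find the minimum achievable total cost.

Cheapest first:
Take 900 from S12 at 20 — need 2500 more.
SE at 60: take all 700 CPU-hours — 1800 still needed.
SJ (110): use full 1100 — 700 CPU-hours to go.
S11 at 130: take all 400 CPU-hours — 300 still needed.
S7 (240): take the remaining 300 — done.
SY: unused.
Cost = 900×20 + 700×60 + 1100×110 + 400×130 + 300×240 = 305000.

305000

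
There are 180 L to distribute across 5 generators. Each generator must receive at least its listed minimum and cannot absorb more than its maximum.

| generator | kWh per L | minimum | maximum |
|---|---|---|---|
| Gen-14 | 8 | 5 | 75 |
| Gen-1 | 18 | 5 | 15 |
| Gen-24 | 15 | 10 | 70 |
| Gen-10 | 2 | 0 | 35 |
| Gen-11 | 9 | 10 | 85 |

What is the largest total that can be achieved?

Meeting every minimum uses 5+5+10+0+10 = 30 L, leaving 150.
Highest kWh per L first: Gen-1 18 > Gen-24 15 > Gen-11 9 > Gen-14 8 > Gen-10 2.
Give Gen-1 10 more to hit its cap of 15 — 140 left.
Give Gen-24 60 more to hit its cap of 70 — 80 left.
Give Gen-11 75 more to hit its cap of 85 — 5 left.
Gen-14 has room for 70 more but only 5 remain, so it gets 10.
Total = 8×10 + 18×15 + 15×70 + 9×85 = 2165.

2165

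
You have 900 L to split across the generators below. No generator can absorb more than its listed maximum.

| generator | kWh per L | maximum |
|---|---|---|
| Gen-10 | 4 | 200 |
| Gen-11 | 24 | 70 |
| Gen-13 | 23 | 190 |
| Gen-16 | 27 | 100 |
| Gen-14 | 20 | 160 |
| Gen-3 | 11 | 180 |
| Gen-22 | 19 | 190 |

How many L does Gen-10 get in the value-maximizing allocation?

10

Highest kWh per L first: Gen-16 27 > Gen-11 24 > Gen-13 23 > Gen-14 20 > Gen-22 19 > Gen-3 11 > Gen-10 4.
Give Gen-16 100 to hit its cap of 100 ; 800 left.
Gen-11: +70 to 70 (cap) ; 730 left.
Give Gen-13 190 to hit its cap of 190 ; 540 left.
Gen-14: +160 to 160 (cap) ; 380 left.
Gen-22 takes 190 to reach its cap of 190 ; 190 left.
Give Gen-3 180 to hit its cap of 180 ; 10 left.
Only 10 left; Gen-10 takes them to reach 10.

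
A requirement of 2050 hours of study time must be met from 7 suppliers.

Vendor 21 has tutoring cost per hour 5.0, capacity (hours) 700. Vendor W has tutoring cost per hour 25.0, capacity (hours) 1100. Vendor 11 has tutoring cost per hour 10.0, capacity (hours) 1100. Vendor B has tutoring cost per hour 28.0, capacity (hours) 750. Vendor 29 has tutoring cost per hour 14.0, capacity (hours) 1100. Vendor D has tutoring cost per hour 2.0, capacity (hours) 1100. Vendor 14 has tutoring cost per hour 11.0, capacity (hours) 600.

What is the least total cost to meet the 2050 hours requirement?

Fill from the cheapest supplier first.
Take 1100 from Vendor D at 2.0 — need 950 more.
Vendor 21 at 5.0: take all 700 hours — 250 still needed.
Take 250 from Vendor 11 at 10.0 to finish.
Vendor 14, Vendor 29, Vendor W, Vendor B: unused.
Cost = 1100×2.0 + 700×5.0 + 250×10.0 = 8200.

8200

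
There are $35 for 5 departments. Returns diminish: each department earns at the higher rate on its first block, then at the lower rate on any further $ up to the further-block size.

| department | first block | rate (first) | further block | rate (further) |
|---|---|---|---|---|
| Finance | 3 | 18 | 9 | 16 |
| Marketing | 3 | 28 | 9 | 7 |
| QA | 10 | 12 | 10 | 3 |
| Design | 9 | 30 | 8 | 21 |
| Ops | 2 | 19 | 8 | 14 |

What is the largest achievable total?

772

Treat each block as its own option and order by rate: Design/tier1 30 > Marketing/tier1 28 > Design/tier2 21 > Ops/tier1 19 > Finance/tier1 18 > Finance/tier2 16 > Ops/tier2 14 > QA/tier1 12 > Marketing/tier2 7 > QA/tier2 3.
Fill Design tier1 block (9 at 30) — 26 left.
Marketing tier1 at 28: fill all 3 — 23 left.
Design/tier2 (21): +8 — 15 left.
Ops/tier1 (19): +2 — 13 left.
Finance/tier1 (18): +3 — 10 left.
Finance/tier2 (16): +9 — 1 left.
Ops tier2 at 14: only 1 left, fill 1.
Total = 30×9 + 28×3 + 21×8 + 19×2 + 18×3 + 16×9 + 14×1 = 772.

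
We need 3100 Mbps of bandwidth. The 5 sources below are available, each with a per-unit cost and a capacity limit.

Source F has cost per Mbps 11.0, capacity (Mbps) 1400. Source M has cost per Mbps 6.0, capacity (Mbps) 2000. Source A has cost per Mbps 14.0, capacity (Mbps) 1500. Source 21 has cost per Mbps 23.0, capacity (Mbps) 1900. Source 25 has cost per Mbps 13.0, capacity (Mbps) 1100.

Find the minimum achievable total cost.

Cheapest first:
Source M (6.0): use full 2000 — 1100 Mbps to go.
Source F (11.0): take the remaining 1100 — done.
Source 25, Source A, Source 21: unused.
Cost = 2000×6.0 + 1100×11.0 = 24100.

24100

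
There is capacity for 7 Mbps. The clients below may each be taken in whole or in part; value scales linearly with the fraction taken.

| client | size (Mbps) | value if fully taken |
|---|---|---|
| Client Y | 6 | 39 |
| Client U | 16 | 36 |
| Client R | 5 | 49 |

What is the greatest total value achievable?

62

Sort by value density: Client R 49/5≈9.8, Client Y 39/6≈6.5, Client U 36/16≈2.25.
Take all of Client R (5 Mbps, value 49) ; 2 Mbps left.
Only 2 Mbps remain; take 2/6 of Client Y for value 39×2/6 = 13.
Total value = 62.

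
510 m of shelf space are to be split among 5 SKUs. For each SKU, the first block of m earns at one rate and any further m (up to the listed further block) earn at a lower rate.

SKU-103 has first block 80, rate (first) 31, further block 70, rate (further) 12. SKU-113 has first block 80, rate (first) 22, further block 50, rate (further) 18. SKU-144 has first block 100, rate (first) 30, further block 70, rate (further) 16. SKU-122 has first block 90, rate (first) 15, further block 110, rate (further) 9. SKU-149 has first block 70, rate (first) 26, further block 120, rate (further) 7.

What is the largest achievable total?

11980

Rank every tier by rate: SKU-103/T1 31 > SKU-144/T1 30 > SKU-149/T1 26 > SKU-113/T1 22 > SKU-113/T2 18 > SKU-144/T2 16 > SKU-122/T1 15 > SKU-103/T2 12 > SKU-122/T2 9 > SKU-149/T2 7.
SKU-103/T1 (31): +80 → 430 left.
SKU-144/T1 (30): +100 → 330 left.
SKU-149/T1 (26): +70 → 260 left.
SKU-113 T1 at 22: fill all 80 → 180 left.
SKU-113/T2 (18): +50 → 130 left.
Fill SKU-144 T2 block (70 at 16) → 60 left.
SKU-122 T1 at 15: only 60 left, fill 60.
Total = 31×80 + 30×100 + 26×70 + 22×80 + 18×50 + 16×70 + 15×60 = 11980.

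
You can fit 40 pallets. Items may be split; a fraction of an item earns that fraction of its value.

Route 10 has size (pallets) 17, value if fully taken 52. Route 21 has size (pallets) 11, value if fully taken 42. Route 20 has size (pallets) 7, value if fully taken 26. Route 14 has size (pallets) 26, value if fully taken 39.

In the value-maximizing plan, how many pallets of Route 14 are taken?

5

Sort by value density: Route 21 42/11≈3.82, Route 20 26/7≈3.71, Route 10 52/17≈3.06, Route 14 39/26≈1.5.
Take all of Route 21 (11 pallets, value 42) ; 29 pallets left.
Take all of Route 20 (7 pallets, value 26) ; 22 pallets left.
All 17 pallets of Route 10 fit (value 52) ; 5 remain.
Only 5 pallets remain; take 5/26 of Route 14 for value 39×5/26 = 7.5.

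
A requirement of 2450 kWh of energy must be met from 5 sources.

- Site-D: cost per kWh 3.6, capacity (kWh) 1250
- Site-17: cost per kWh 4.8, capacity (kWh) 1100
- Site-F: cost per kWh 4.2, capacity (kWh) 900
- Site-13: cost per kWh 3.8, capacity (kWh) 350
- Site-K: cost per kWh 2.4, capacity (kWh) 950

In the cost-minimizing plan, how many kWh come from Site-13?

Fill from the cheapest source first.
Site-K at 2.4: take all 950 kWh ; 1500 still needed.
Site-D at 3.6: take all 1250 kWh ; 250 still needed.
Take 250 from Site-13 at 3.8 to finish.
Site-F, Site-17: unused.

250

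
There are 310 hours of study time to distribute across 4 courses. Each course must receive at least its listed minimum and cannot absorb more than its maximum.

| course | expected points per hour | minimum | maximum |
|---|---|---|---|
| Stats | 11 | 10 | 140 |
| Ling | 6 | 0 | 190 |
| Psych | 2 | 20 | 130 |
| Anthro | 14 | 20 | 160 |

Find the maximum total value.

3710

Meeting every minimum uses 10+0+20+20 = 50 hours, leaving 260.
Order the courses by expected points per hour: Anthro 14 > Stats 11 > Ling 6 > Psych 2.
Give Anthro 140 more to hit its cap of 160 ; 120 left.
Only 120 left; Stats takes them to reach 130.
Total = 11×130 + 2×20 + 14×160 = 3710.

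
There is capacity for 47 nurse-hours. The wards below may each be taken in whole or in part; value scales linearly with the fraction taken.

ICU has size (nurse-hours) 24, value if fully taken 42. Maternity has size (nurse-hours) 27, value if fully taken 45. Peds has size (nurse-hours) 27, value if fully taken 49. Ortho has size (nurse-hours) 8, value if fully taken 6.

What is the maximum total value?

Best value per unit of size first: Peds 49/27≈1.81, ICU 42/24≈1.75, Maternity 45/27≈1.67, Ortho 6/8≈0.75.
Peds: take in full, 27 nurse-hours for value 49 — 20 left.
Only 20 nurse-hours remain; take 20/24 of ICU for value 42×20/24 = 35.
Total value = 84.

84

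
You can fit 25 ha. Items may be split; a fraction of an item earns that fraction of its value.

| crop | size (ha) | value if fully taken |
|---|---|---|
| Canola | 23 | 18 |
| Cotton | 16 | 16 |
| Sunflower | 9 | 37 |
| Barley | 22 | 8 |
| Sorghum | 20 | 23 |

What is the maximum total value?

Best value per unit of size first: Sunflower 37/9≈4.11, Sorghum 23/20≈1.15, Cotton 16/16≈1, Canola 18/23≈0.783, Barley 8/22≈0.364.
Take all of Sunflower (9 ha, value 37) → 16 ha left.
Fill the last 16 ha with part of Sorghum: 16/20 of it earns 18.4.
Total value = 55.4.

55.4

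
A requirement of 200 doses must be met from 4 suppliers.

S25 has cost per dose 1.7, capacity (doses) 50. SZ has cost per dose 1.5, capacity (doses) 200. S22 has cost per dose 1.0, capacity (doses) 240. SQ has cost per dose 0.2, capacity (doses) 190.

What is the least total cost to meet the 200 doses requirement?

Cheapest first:
Take 190 from SQ at 0.2 → need 10 more.
S22 at 1.0: take 10 of its 240 → requirement met.
SZ, S25: unused.
Cost = 190×0.2 + 10×1.0 = 48.

48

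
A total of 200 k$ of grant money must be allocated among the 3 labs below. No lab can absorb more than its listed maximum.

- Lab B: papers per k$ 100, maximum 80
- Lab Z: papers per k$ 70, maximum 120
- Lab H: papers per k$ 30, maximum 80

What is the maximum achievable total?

16400

Order the labs by papers per k$: Lab B 100 > Lab Z 70 > Lab H 30.
Give Lab B 80 to hit its cap of 80 → 120 left.
Lab Z takes 120 to reach its cap of 120 → 0 left.
Total = 100×80 + 70×120 = 16400.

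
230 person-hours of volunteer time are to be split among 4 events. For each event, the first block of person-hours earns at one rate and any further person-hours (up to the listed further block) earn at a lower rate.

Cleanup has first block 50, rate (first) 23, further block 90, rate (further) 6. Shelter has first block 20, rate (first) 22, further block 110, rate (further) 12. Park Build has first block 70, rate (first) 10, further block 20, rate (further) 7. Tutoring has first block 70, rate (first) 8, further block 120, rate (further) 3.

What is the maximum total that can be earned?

Order all 8 blocks by rate: Cleanup/T1 23 > Shelter/T1 22 > Shelter/T2 12 > Park Build/T1 10 > Tutoring/T1 8 > Park Build/T2 7 > Cleanup/T2 6 > Tutoring/T2 3.
Fill Cleanup T1 block (50 at 23) ; 180 left.
Fill Shelter T1 block (20 at 22) ; 160 left.
Shelter/T2 (12): +110 ; 50 left.
50 remain; put them into Park Build T1 at 10.
Total = 23×50 + 22×20 + 12×110 + 10×50 = 3410.

3410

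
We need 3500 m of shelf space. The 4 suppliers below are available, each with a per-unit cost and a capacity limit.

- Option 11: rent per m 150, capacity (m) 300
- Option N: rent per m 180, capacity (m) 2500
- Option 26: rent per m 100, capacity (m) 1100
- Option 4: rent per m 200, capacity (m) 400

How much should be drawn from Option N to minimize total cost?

Use suppliers in increasing cost order.
Option 26 at 100: take all 1100 m — 2400 still needed.
Option 11 (150): use full 300 — 2100 m to go.
Option N (180): take the remaining 2100 — done.
Option 4: unused.

2100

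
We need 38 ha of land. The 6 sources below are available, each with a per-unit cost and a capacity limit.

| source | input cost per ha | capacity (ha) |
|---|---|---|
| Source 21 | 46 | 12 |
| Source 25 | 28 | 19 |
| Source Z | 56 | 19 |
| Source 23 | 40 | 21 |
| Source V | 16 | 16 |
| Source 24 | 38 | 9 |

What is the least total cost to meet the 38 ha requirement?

Cheapest first:
Source V at 16: take all 16 ha ; 22 still needed.
Source 25 (28): use full 19 ; 3 ha to go.
Source 24 (38): take the remaining 3 ; done.
Source 23, Source 21, Source Z: unused.
Cost = 16×16 + 19×28 + 3×38 = 902.

902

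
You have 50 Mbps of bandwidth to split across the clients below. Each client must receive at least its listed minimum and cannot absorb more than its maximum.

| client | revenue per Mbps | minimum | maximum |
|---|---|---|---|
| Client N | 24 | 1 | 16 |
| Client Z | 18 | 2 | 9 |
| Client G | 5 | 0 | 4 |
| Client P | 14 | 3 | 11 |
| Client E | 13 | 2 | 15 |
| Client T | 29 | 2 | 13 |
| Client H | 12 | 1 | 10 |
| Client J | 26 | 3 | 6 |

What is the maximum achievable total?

1159

Meeting every minimum uses 1+2+0+3+2+2+1+3 = 14 Mbps, leaving 36.
Rank by revenue per Mbps: Client T 29 > Client J 26 > Client N 24 > Client Z 18 > Client P 14 > Client E 13 > Client H 12 > Client G 5.
Give Client T 11 more to hit its cap of 13 → 25 left.
Give Client J 3 more to hit its cap of 6 → 22 left.
Client N takes 15 more to reach its cap of 16 → 7 left.
Give Client Z 7 more to hit its cap of 9 → 0 left.
Total = 24×16 + 18×9 + 14×3 + 13×2 + 29×13 + 12×1 + 26×6 = 1159.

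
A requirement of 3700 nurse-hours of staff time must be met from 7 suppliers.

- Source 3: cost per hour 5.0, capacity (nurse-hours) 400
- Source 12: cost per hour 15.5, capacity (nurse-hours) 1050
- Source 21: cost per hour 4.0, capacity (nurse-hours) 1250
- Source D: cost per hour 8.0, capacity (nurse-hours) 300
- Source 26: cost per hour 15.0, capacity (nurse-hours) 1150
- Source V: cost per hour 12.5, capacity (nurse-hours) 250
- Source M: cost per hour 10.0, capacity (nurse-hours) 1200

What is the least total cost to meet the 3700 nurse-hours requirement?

Fill from the cheapest supplier first.
Take 1250 from Source 21 at 4.0 ; need 2450 more.
Take 400 from Source 3 at 5.0 ; need 2050 more.
Source D at 8.0: take all 300 nurse-hours ; 1750 still needed.
Take 1200 from Source M at 10.0 ; need 550 more.
Take 250 from Source V at 12.5 ; need 300 more.
Take 300 from Source 26 at 15.0 to finish.
Source 12: unused.
Cost = 1250×4.0 + 400×5.0 + 300×8.0 + 1200×10.0 + 250×12.5 + 300×15.0 = 29025.

29025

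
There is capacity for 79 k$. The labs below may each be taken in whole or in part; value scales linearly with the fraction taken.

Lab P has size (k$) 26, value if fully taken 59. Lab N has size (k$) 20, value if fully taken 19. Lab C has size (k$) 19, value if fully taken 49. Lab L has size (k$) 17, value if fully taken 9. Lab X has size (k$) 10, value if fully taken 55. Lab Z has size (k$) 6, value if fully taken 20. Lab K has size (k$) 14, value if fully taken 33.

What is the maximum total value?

219.8

Sort by value density: Lab X 55/10≈5.5, Lab Z 20/6≈3.33, Lab C 49/19≈2.58, Lab K 33/14≈2.36, Lab P 59/26≈2.27, Lab N 19/20≈0.95, Lab L 9/17≈0.529.
Lab X: take in full, 10 k$ for value 55 → 69 left.
Take all of Lab Z (6 k$, value 20) → 63 k$ left.
Lab C: take in full, 19 k$ for value 49 → 44 left.
Take all of Lab K (14 k$, value 33) → 30 k$ left.
Take all of Lab P (26 k$, value 59) → 4 k$ left.
Fill the last 4 k$ with part of Lab N: 4/20 of it earns 3.8.
Total value = 219.8.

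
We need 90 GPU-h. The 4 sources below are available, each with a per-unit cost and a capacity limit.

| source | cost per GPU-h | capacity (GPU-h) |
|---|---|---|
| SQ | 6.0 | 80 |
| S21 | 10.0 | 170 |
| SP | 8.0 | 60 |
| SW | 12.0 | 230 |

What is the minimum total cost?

Cheapest first:
SQ at 6.0: take all 80 GPU-h ; 10 still needed.
SP (8.0): take the remaining 10 ; done.
S21, SW: unused.
Cost = 80×6.0 + 10×8.0 = 560.

560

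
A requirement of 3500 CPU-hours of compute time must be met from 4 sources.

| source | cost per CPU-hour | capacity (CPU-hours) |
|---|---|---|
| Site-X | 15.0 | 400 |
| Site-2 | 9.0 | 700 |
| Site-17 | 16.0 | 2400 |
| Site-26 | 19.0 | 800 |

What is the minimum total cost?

50700

Fill from the cheapest source first.
Take 700 from Site-2 at 9.0 → need 2800 more.
Take 400 from Site-X at 15.0 → need 2400 more.
Site-17 (16.0): use full 2400 → 0 CPU-hours to go.
Site-26: unused.
Cost = 700×9.0 + 400×15.0 + 2400×16.0 = 50700.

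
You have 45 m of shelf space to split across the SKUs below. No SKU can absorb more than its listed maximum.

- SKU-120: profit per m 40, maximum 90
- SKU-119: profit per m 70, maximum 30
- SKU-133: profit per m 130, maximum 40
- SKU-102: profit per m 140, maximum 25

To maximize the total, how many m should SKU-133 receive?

20

Rank by profit per m: SKU-102 140 > SKU-133 130 > SKU-119 70 > SKU-120 40.
Give SKU-102 25 to hit its cap of 25 — 20 left.
SKU-133: +20 (room for 40) → 20. Pool exhausted.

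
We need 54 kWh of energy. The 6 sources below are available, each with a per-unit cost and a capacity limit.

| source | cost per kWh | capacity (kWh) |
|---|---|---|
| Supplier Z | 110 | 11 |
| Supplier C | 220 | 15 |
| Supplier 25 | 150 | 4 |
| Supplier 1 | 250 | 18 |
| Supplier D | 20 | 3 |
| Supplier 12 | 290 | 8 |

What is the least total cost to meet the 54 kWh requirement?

10540

Cheapest first:
Take 3 from Supplier D at 20 ; need 51 more.
Supplier Z at 110: take all 11 kWh ; 40 still needed.
Take 4 from Supplier 25 at 150 ; need 36 more.
Take 15 from Supplier C at 220 ; need 21 more.
Take 18 from Supplier 1 at 250 ; need 3 more.
Supplier 12 (290): take the remaining 3 ; done.
Cost = 3×20 + 11×110 + 4×150 + 15×220 + 18×250 + 3×290 = 10540.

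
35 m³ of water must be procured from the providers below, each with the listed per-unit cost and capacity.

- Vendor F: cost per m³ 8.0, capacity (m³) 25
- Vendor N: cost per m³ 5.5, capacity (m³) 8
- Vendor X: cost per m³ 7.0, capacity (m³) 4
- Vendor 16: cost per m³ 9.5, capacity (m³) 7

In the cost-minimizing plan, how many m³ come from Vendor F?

Fill from the cheapest provider first.
Take 8 from Vendor N at 5.5 → need 27 more.
Vendor X at 7.0: take all 4 m³ → 23 still needed.
Take 23 from Vendor F at 8.0 to finish.
Vendor 16: unused.

23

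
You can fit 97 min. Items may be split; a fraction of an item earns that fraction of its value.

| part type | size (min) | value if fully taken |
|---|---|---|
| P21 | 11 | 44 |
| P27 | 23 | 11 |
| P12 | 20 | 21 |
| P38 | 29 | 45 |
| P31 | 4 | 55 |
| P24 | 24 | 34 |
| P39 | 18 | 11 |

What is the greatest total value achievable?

204.5

Sort by value density: P31 55/4≈13.8, P21 44/11≈4, P38 45/29≈1.55, P24 34/24≈1.42, P12 21/20≈1.05, P39 11/18≈0.611, P27 11/23≈0.478.
P31: take in full, 4 min for value 55 ; 93 left.
All 11 min of P21 fit (value 44) ; 82 remain.
Take all of P38 (29 min, value 45) ; 53 min left.
All 24 min of P24 fit (value 34) ; 29 remain.
P12: take in full, 20 min for value 21 ; 9 left.
Fill the last 9 min with part of P39: 9/18 of it earns 5.5.
Total value = 204.5.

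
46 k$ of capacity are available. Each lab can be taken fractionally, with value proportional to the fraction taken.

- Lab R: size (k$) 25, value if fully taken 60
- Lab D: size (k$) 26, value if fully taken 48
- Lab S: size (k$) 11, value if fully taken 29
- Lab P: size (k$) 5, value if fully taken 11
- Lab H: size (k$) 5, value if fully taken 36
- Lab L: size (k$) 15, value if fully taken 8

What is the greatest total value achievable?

136

Rank by value-to-size ratio: Lab H 36/5≈7.2, Lab S 29/11≈2.64, Lab R 60/25≈2.4, Lab P 11/5≈2.2, Lab D 48/26≈1.85, Lab L 8/15≈0.533.
All 5 k$ of Lab H fit (value 36) — 41 remain.
All 11 k$ of Lab S fit (value 29) — 30 remain.
Lab R: take in full, 25 k$ for value 60 — 5 left.
All 5 k$ of Lab P fit (value 11) — 0 remain.
Total value = 136.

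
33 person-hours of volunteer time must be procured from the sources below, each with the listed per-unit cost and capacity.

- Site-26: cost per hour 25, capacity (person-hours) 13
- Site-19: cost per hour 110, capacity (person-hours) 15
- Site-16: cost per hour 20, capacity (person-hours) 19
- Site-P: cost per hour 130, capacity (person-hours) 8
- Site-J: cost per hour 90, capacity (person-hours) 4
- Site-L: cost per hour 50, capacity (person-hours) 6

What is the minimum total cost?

755

Use sources in increasing cost order.
Site-16 at 20: take all 19 person-hours → 14 still needed.
Take 13 from Site-26 at 25 → need 1 more.
Site-L (50): take the remaining 1 → done.
Site-J, Site-19, Site-P: unused.
Cost = 19×20 + 13×25 + 1×50 = 755.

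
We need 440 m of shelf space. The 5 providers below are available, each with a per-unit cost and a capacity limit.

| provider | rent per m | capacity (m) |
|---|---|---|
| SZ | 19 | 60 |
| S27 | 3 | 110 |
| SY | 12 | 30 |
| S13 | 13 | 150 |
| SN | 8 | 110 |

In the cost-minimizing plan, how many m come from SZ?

40

Use providers in increasing cost order.
S27 at 3: take all 110 m ; 330 still needed.
SN (8): use full 110 ; 220 m to go.
Take 30 from SY at 12 ; need 190 more.
S13 at 13: take all 150 m ; 40 still needed.
SZ (19): take the remaining 40 ; done.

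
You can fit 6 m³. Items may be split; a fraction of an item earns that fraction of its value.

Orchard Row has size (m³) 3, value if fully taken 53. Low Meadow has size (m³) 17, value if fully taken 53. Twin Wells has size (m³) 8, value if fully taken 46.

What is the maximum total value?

Rank by value-to-size ratio: Orchard Row 53/3≈17.7, Twin Wells 46/8≈5.75, Low Meadow 53/17≈3.12.
All 3 m³ of Orchard Row fit (value 53) ; 3 remain.
Only 3 m³ remain; take 3/8 of Twin Wells for value 46×3/8 = 17.25.
Total value = 70.25.

70.25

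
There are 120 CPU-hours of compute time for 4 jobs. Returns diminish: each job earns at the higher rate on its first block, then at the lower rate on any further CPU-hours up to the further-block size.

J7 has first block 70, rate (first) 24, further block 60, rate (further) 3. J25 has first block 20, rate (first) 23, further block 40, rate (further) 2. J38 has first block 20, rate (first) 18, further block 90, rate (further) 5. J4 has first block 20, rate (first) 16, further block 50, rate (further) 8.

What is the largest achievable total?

2660

Treat each block as its own option and order by rate: J7/tier1 24 > J25/tier1 23 > J38/tier1 18 > J4/tier1 16 > J4/tier2 8 > J38/tier2 5 > J7/tier2 3 > J25/tier2 2.
J7/tier1 (24): +70 — 50 left.
Fill J25 tier1 block (20 at 23) — 30 left.
J38 tier1 at 18: fill all 20 — 10 left.
J4/tier1: +10 of 20 at 16; pool empty.
Total = 24×70 + 23×20 + 18×20 + 16×10 = 2660.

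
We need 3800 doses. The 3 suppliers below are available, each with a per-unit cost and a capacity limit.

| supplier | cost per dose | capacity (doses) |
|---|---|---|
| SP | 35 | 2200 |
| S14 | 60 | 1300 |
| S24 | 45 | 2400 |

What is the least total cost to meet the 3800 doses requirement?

Fill from the cheapest supplier first.
SP at 35: take all 2200 doses — 1600 still needed.
S24 (45): take the remaining 1600 — done.
S14: unused.
Cost = 2200×35 + 1600×45 = 149000.

149000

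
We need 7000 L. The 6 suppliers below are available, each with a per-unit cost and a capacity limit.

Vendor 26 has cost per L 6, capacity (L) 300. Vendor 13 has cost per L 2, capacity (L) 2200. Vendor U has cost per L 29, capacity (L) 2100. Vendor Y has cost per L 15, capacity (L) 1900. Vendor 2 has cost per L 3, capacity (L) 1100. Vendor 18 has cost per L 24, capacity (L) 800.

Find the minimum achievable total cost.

77500

Cheapest first:
Vendor 13 at 2: take all 2200 L → 4800 still needed.
Vendor 2 (3): use full 1100 → 3700 L to go.
Vendor 26 (6): use full 300 → 3400 L to go.
Take 1900 from Vendor Y at 15 → need 1500 more.
Take 800 from Vendor 18 at 24 → need 700 more.
Vendor U at 29: take 700 of its 2100 → requirement met.
Cost = 2200×2 + 1100×3 + 300×6 + 1900×15 + 800×24 + 700×29 = 77500.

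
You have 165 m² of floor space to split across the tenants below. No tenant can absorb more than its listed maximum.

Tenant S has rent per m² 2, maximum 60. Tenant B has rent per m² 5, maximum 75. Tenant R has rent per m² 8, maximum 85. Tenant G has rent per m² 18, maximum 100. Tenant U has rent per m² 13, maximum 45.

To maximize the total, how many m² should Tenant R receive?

20

Rank by rent per m²: Tenant G 18 > Tenant U 13 > Tenant R 8 > Tenant B 5 > Tenant S 2.
Tenant G: +100 to 100 (cap) — 65 left.
Tenant U takes 45 to reach its cap of 45 — 20 left.
Tenant R has room for 85 but only 20 remain, so it gets 20.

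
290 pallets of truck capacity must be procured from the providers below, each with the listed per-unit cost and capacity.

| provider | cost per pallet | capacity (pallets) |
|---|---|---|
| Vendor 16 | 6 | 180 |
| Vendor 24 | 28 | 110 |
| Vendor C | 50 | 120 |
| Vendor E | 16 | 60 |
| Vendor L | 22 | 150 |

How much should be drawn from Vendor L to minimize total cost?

Use providers in increasing cost order.
Vendor 16 (6): use full 180 — 110 pallets to go.
Vendor E (16): use full 60 — 50 pallets to go.
Vendor L at 22: take 50 of its 150 — requirement met.
Vendor 24, Vendor C: unused.

50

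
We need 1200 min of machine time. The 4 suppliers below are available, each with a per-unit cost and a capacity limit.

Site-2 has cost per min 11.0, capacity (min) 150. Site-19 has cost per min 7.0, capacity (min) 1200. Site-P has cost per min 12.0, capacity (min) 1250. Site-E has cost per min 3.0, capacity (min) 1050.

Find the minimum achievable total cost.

4200

Use suppliers in increasing cost order.
Site-E at 3.0: take all 1050 min — 150 still needed.
Take 150 from Site-19 at 7.0 to finish.
Site-2, Site-P: unused.
Cost = 1050×3.0 + 150×7.0 = 4200.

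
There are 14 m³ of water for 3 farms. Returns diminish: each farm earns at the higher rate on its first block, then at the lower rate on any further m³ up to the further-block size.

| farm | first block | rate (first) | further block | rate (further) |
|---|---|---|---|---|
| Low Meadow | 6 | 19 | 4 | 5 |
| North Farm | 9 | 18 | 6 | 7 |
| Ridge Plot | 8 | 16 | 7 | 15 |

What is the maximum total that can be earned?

258

Order all 6 blocks by rate: Low Meadow/tier1 19 > North Farm/tier1 18 > Ridge Plot/tier1 16 > Ridge Plot/tier2 15 > North Farm/tier2 7 > Low Meadow/tier2 5.
Fill Low Meadow tier1 block (6 at 19) — 8 left.
8 remain; put them into North Farm tier1 at 18.
Total = 19×6 + 18×8 = 258.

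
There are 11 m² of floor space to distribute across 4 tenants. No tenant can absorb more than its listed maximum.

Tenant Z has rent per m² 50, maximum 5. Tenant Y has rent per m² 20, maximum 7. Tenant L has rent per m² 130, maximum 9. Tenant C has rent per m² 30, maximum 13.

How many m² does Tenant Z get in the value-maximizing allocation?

2

Highest rent per m² first: Tenant L 130 > Tenant Z 50 > Tenant C 30 > Tenant Y 20.
Give Tenant L 9 to hit its cap of 9 → 2 left.
Tenant Z: +2 (room for 5) → 2. Pool exhausted.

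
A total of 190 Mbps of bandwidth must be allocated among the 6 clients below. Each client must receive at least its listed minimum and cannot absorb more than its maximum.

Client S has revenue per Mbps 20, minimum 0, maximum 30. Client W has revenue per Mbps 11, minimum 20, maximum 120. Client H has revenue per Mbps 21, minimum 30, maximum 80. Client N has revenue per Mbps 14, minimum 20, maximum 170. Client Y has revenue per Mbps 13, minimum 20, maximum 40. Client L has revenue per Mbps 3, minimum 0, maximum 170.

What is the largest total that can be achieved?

Meeting every minimum uses 0+20+30+20+20+0 = 90 Mbps, leaving 100.
Order the clients by revenue per Mbps: Client H 21 > Client S 20 > Client N 14 > Client Y 13 > Client W 11 > Client L 3.
Give Client H 50 more to hit its cap of 80 → 50 left.
Give Client S 30 more to hit its cap of 30 → 20 left.
Client N has room for 150 more but only 20 remain, so it gets 40.
Total = 20×30 + 11×20 + 21×80 + 14×40 + 13×20 = 3320.

3320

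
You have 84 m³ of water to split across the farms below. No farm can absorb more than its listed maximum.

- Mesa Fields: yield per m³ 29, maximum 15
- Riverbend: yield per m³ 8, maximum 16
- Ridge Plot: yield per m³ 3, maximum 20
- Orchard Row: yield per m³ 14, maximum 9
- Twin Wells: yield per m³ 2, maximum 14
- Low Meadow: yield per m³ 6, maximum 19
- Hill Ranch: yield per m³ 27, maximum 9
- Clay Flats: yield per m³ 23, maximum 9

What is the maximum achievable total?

1274

Order the farms by yield per m³: Mesa Fields 29 > Hill Ranch 27 > Clay Flats 23 > Orchard Row 14 > Riverbend 8 > Low Meadow 6 > Ridge Plot 3 > Twin Wells 2.
Give Mesa Fields 15 to hit its cap of 15 → 69 left.
Hill Ranch takes 9 to reach its cap of 9 → 60 left.
Clay Flats: +9 to 9 (cap) → 51 left.
Orchard Row: +9 to 9 (cap) → 42 left.
Give Riverbend 16 to hit its cap of 16 → 26 left.
Low Meadow: +19 to 19 (cap) → 7 left.
Ridge Plot has room for 20 but only 7 remain, so it gets 7.
Total = 29×15 + 8×16 + 3×7 + 14×9 + 6×19 + 27×9 + 23×9 = 1274.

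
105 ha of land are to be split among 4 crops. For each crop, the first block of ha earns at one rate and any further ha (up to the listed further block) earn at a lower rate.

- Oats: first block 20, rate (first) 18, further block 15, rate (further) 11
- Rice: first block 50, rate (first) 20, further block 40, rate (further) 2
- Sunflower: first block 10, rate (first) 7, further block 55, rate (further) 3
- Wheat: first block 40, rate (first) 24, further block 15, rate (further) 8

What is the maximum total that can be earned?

2230

Order all 8 blocks by rate: Wheat/first 24 > Rice/first 20 > Oats/first 18 > Oats/second 11 > Wheat/second 8 > Sunflower/first 7 > Sunflower/second 3 > Rice/second 2.
Wheat/first (24): +40 → 65 left.
Rice first at 20: fill all 50 → 15 left.
15 remain; put them into Oats first at 18.
Total = 24×40 + 20×50 + 18×15 = 2230.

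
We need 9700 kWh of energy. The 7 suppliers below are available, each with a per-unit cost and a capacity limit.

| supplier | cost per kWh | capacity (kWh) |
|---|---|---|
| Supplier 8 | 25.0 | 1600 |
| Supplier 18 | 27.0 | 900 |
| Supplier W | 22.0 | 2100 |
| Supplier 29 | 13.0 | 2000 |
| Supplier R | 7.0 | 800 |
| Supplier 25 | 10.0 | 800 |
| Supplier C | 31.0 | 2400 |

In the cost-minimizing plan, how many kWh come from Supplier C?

1500

Fill from the cheapest supplier first.
Take 800 from Supplier R at 7.0 → need 8900 more.
Supplier 25 (10.0): use full 800 → 8100 kWh to go.
Take 2000 from Supplier 29 at 13.0 → need 6100 more.
Supplier W (22.0): use full 2100 → 4000 kWh to go.
Supplier 8 (25.0): use full 1600 → 2400 kWh to go.
Take 900 from Supplier 18 at 27.0 → need 1500 more.
Take 1500 from Supplier C at 31.0 to finish.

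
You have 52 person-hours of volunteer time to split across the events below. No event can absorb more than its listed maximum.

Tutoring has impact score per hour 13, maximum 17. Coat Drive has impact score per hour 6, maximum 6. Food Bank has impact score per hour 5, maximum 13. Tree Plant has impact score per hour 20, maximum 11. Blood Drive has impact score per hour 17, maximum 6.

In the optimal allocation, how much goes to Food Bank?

Rank by impact score per hour: Tree Plant 20 > Blood Drive 17 > Tutoring 13 > Coat Drive 6 > Food Bank 5.
Tree Plant takes 11 to reach its cap of 11 ; 41 left.
Blood Drive takes 6 to reach its cap of 6 ; 35 left.
Give Tutoring 17 to hit its cap of 17 ; 18 left.
Coat Drive takes 6 to reach its cap of 6 ; 12 left.
Only 12 left; Food Bank takes them to reach 12.

12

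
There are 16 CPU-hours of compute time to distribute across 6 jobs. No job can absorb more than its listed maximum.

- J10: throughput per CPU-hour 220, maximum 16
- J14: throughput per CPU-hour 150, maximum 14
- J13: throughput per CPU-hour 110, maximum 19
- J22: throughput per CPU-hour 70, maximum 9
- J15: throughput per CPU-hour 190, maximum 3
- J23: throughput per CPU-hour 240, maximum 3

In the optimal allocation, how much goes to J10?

Highest throughput per CPU-hour first: J23 240 > J10 220 > J15 190 > J14 150 > J13 110 > J22 70.
J23 takes 3 to reach its cap of 3 — 13 left.
Only 13 left; J10 takes them to reach 13.

13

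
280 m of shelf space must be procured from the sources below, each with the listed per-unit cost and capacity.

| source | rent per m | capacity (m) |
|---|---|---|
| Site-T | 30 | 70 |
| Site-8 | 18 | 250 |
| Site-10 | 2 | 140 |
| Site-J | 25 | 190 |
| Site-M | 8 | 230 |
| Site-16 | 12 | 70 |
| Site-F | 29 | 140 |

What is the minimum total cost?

Cheapest first:
Take 140 from Site-10 at 2 ; need 140 more.
Site-M at 8: take 140 of its 230 ; requirement met.
Site-16, Site-8, Site-J, Site-F, Site-T: unused.
Cost = 140×2 + 140×8 = 1400.

1400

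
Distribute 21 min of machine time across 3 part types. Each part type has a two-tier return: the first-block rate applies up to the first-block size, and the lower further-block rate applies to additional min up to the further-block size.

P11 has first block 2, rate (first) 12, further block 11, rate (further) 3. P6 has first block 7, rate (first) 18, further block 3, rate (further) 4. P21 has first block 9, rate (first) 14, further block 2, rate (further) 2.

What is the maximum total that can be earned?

288

Rank every tier by rate: P6/T1 18 > P21/T1 14 > P11/T1 12 > P6/T2 4 > P11/T2 3 > P21/T2 2.
P6/T1 (18): +7 ; 14 left.
P21/T1 (14): +9 ; 5 left.
P11 T1 at 12: fill all 2 ; 3 left.
Fill P6 T2 block (3 at 4) ; 0 left.
Total = 18×7 + 14×9 + 12×2 + 4×3 = 288.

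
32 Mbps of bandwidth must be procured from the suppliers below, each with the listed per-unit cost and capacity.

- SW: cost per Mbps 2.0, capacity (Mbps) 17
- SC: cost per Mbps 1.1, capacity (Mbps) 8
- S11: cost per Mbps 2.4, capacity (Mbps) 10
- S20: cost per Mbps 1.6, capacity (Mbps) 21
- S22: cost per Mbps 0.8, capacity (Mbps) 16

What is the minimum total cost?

Fill from the cheapest supplier first.
S22 (0.8): use full 16 — 16 Mbps to go.
SC (1.1): use full 8 — 8 Mbps to go.
S20 (1.6): take the remaining 8 — done.
SW, S11: unused.
Cost = 16×0.8 + 8×1.1 + 8×1.6 = 34.4.

34.4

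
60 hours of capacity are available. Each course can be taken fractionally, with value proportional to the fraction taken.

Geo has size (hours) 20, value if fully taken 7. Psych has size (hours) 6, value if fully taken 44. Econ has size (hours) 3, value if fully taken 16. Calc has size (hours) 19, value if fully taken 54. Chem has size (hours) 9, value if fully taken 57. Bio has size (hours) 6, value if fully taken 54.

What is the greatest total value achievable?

Rank by value-to-size ratio: Bio 54/6≈9, Psych 44/6≈7.33, Chem 57/9≈6.33, Econ 16/3≈5.33, Calc 54/19≈2.84, Geo 7/20≈0.35.
Bio: take in full, 6 hours for value 54 ; 54 left.
Psych: take in full, 6 hours for value 44 ; 48 left.
Take all of Chem (9 hours, value 57) ; 39 hours left.
Take all of Econ (3 hours, value 16) ; 36 hours left.
All 19 hours of Calc fit (value 54) ; 17 remain.
17 hours left: a 17/20 share of Geo gives 7×17/20 = 5.95.
Total value = 230.95.

230.95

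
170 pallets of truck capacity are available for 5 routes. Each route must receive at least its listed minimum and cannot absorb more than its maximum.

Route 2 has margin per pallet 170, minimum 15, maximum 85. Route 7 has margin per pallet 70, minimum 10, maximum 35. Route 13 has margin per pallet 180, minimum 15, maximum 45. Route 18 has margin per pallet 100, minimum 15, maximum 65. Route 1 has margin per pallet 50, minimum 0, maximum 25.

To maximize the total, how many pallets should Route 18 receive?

30

Meeting every minimum uses 15+10+15+15+0 = 55 pallets, leaving 115.
Rank by margin per pallet: Route 13 180 > Route 2 170 > Route 18 100 > Route 7 70 > Route 1 50.
Route 13: +30 to 45 (cap) — 85 left.
Give Route 2 70 more to hit its cap of 85 — 15 left.
Route 18 has room for 50 more but only 15 remain, so it gets 30.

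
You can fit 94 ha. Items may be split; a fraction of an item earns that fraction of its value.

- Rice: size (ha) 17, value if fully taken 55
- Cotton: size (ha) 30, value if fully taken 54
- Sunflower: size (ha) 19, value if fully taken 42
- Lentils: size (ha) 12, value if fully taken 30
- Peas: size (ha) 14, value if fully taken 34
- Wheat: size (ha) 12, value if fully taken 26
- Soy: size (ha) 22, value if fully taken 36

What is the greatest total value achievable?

Rank by value-to-size ratio: Rice 55/17≈3.24, Lentils 30/12≈2.5, Peas 34/14≈2.43, Sunflower 42/19≈2.21, Wheat 26/12≈2.17, Cotton 54/30≈1.8, Soy 36/22≈1.64.
Rice: take in full, 17 ha for value 55 → 77 left.
All 12 ha of Lentils fit (value 30) → 65 remain.
Take all of Peas (14 ha, value 34) → 51 ha left.
All 19 ha of Sunflower fit (value 42) → 32 remain.
Wheat: take in full, 12 ha for value 26 → 20 left.
Fill the last 20 ha with part of Cotton: 20/30 of it earns 36.
Total value = 223.

223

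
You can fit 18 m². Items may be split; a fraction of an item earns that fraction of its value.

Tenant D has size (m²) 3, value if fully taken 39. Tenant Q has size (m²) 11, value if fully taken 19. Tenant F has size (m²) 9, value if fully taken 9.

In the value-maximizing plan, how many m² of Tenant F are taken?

4

Best value per unit of size first: Tenant D 39/3≈13, Tenant Q 19/11≈1.73, Tenant F 9/9≈1.
Tenant D: take in full, 3 m² for value 39 — 15 left.
Take all of Tenant Q (11 m², value 19) — 4 m² left.
4 m² left: a 4/9 share of Tenant F gives 9×4/9 = 4.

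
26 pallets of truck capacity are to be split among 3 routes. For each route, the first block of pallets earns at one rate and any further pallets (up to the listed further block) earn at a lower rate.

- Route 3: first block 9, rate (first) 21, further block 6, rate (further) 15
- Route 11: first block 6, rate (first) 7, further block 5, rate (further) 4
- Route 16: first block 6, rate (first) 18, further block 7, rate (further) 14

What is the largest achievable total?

457

Treat each block as its own option and order by rate: Route 3/T1 21 > Route 16/T1 18 > Route 3/T2 15 > Route 16/T2 14 > Route 11/T1 7 > Route 11/T2 4.
Route 3/T1 (21): +9 → 17 left.
Route 16/T1 (18): +6 → 11 left.
Route 3/T2 (15): +6 → 5 left.
Route 16/T2: +5 of 7 at 14; pool empty.
Total = 21×9 + 18×6 + 15×6 + 14×5 = 457.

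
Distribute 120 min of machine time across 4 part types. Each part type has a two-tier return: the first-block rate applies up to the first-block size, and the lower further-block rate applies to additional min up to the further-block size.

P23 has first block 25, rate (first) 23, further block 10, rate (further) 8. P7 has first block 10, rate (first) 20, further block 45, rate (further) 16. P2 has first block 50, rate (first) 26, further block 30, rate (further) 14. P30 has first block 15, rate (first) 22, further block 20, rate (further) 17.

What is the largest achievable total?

Order all 8 blocks by rate: P2/tier1 26 > P23/tier1 23 > P30/tier1 22 > P7/tier1 20 > P30/tier2 17 > P7/tier2 16 > P2/tier2 14 > P23/tier2 8.
P2 tier1 at 26: fill all 50 ; 70 left.
Fill P23 tier1 block (25 at 23) ; 45 left.
P30/tier1 (22): +15 ; 30 left.
P7 tier1 at 20: fill all 10 ; 20 left.
Fill P30 tier2 block (20 at 17) ; 0 left.
Total = 26×50 + 23×25 + 22×15 + 20×10 + 17×20 = 2745.

2745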